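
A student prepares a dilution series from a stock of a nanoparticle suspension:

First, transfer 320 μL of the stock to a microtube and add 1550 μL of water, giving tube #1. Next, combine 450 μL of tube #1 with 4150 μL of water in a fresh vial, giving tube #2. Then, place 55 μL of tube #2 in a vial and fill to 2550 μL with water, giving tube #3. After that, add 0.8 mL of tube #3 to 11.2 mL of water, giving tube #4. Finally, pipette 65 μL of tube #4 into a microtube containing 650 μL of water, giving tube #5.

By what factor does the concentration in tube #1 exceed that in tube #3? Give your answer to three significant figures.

Step 1: 320 μL + 1550 μL = 1870 μL total → factor 1870/320 = 5.8438
Step 2: 450 μL + 4150 μL = 4600 μL total → factor 4600/450 = 10.222
Step 3: 55 μL brought to 2550 μL → factor 2550/55 = 46.364
Dilution factor to tube #1 = 5.8438; to tube #3 = 2769.6
[tube #1]/[tube #3] = (factor to tube #3)/(factor to tube #1) = 2769.6/5.8438 = 474

474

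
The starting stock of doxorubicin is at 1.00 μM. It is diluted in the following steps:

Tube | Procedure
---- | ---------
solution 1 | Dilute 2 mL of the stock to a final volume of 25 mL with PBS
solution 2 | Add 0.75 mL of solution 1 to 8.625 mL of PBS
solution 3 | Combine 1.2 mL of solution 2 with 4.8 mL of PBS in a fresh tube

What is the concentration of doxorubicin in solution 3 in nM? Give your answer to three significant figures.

Step 1: 2 mL brought to 25 mL → factor 25/2 = 12.5
Step 2: 0.75 mL + 8.625 mL = 9.375 mL total → factor 9.375/0.75 = 12.5
Step 3: 1.2 mL + 4.8 mL = 6 mL total → factor 6/1.2 = 5
Overall dilution factor = 12.5 × 12.5 × 5 = 781.25
Final = 1.00 μM / 781.25 = 0.001280 μM = 1.28 nM

1.28 nM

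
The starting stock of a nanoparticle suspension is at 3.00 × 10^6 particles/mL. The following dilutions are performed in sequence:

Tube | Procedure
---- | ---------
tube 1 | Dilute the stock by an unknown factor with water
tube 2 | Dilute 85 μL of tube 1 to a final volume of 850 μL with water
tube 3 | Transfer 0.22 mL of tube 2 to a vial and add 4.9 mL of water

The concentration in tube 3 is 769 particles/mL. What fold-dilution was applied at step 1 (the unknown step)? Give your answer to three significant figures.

16.8-fold

Step 1: unknown factor x
Step 2: 85 μL brought to 850 μL → factor 850/85 = 10
Step 3: 0.22 mL + 4.9 mL = 5.12 mL total → factor 5.12/0.22 = 23.273
Product of known-step factors = 232.73
Overall factor = 3.00 × 10^6 particles/mL / (769 particles/mL) = 3901.2
x = 3901.2 / 232.73 = 16.8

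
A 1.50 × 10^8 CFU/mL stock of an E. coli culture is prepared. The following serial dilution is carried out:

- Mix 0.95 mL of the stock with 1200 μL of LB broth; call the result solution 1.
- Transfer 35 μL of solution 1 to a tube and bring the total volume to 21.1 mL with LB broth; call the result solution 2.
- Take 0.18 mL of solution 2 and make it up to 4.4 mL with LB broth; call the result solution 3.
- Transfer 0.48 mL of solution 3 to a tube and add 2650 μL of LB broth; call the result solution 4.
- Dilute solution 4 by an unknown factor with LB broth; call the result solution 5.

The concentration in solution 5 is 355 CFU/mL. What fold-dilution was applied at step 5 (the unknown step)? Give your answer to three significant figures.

1.94-fold

Step 1: 0.95 mL + 1200 μL = 2.15 mL total → factor 2.15/0.95 = 2.2632
Step 2: 35 μL brought to 21.1 mL → factor 21100/35 = 602.86
Step 3: 0.18 mL brought to 4.4 mL → factor 4.4/0.18 = 24.444
Step 4: 0.48 mL + 2650 μL = 3.13 mL total → factor 3.13/0.48 = 6.5208
Step 5: unknown factor x
Product of known-step factors = 2.1748 × 10^5
Overall factor = 1.50 × 10^8 CFU/mL / (355 CFU/mL) = 4.2254 × 10^5
x = 4.2254 × 10^5 / 2.1748 × 10^5 = 1.94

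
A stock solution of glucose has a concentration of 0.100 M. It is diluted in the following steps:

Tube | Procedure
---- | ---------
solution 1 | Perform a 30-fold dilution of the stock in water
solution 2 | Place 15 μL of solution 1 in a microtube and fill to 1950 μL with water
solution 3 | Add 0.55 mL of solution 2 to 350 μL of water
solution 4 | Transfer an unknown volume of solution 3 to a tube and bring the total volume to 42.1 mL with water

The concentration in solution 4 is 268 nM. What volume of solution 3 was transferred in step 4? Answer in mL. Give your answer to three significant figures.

Step 1: 30-fold → factor 30
Step 2: 15 μL brought to 1950 μL → factor 1950/15 = 130
Step 3: 0.55 mL + 350 μL = 0.9 mL total → factor 0.9/0.55 = 1.6364
Step 4: v brought to 42.1 mL → factor = 42.1 mL/v
Product of known-step factors = 6381.8
Overall factor = 0.100 M / (268 nM) = 3.7313 × 10^5
Step-4 factor = 3.7313 × 10^5 / 6381.8 = 58.468
v = 42.1 mL / 58.468 = 0.720 mL

0.720 mL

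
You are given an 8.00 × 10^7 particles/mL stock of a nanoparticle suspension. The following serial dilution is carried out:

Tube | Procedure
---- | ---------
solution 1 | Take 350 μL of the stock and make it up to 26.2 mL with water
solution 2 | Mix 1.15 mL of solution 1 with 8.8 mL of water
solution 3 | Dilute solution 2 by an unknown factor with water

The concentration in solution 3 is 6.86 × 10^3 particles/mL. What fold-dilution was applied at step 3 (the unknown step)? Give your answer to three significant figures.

Step 1: 350 μL brought to 26.2 mL → factor 26200/350 = 74.857
Step 2: 1.15 mL + 8.8 mL = 9.95 mL total → factor 9.95/1.15 = 8.6522
Step 3: unknown factor x
Product of known-step factors = 647.68
Overall factor = 8.00 × 10^7 particles/mL / (6.86 × 10^3 particles/mL) = 11662
x = 11662 / 647.68 = 18.0

18.0-fold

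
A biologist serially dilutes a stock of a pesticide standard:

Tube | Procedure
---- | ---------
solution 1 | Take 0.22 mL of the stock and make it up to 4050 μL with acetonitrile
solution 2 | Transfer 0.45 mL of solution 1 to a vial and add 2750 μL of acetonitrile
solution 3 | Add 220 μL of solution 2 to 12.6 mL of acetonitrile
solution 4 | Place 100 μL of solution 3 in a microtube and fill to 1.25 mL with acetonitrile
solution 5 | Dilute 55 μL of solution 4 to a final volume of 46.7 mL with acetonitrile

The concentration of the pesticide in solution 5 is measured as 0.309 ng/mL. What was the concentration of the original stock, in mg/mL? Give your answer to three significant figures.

25.0 mg/mL

Step 1: 0.22 mL brought to 4050 μL → factor 4.05/0.22 = 18.409
Step 2: 0.45 mL + 2750 μL = 3.2 mL total → factor 3.2/0.45 = 7.1111
Step 3: 220 μL + 12.6 mL = 12820 μL total → factor 12820/220 = 58.273
Step 4: 100 μL brought to 1.25 mL → factor 1250/100 = 12.5
Step 5: 55 μL brought to 46.7 mL → factor 46700/55 = 849.09
Overall dilution factor = 18.409 × 7.1111 × 58.273 × 12.5 × 849.09 = 8.0965 × 10^7
Stock = 0.309 ng/mL × 8.0965 × 10^7 = 2.502 × 10^7 ng/mL = 25.0 mg/mL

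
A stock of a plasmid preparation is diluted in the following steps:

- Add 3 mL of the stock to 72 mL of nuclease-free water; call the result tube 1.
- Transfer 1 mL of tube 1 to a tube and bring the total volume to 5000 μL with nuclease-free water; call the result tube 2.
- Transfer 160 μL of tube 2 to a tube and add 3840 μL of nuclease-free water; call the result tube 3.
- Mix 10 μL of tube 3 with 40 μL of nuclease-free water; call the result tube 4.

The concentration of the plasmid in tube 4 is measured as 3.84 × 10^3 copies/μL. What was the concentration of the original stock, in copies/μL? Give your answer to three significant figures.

Step 1: 3 mL + 72 mL = 75 mL total → factor 75/3 = 25
Step 2: 1 mL brought to 5000 μL → factor 5/1 = 5
Step 3: 160 μL + 3840 μL = 4000 μL total → factor 4000/160 = 25
Step 4: 10 μL + 40 μL = 50 μL total → factor 50/10 = 5
Overall dilution factor = 25 × 5 × 25 × 5 = 15625
Stock = 3.84 × 10^3 copies/μL × 15625 = 6.00 × 10^7 copies/μL

6.00 × 10^7 copies/μL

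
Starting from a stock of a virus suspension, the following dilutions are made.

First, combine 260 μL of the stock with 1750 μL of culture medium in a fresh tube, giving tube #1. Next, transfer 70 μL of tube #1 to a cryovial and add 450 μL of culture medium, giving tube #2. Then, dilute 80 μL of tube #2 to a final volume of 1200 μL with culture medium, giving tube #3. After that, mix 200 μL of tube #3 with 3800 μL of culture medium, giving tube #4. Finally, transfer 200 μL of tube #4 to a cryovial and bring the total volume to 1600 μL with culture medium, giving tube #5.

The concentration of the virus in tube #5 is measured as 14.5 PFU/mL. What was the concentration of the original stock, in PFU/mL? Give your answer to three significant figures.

Step 1: 260 μL + 1750 μL = 2010 μL total → factor 2010/260 = 7.7308
Step 2: 70 μL + 450 μL = 520 μL total → factor 520/70 = 7.4286
Step 3: 80 μL brought to 1200 μL → factor 1200/80 = 15
Step 4: 200 μL + 3800 μL = 4000 μL total → factor 4000/200 = 20
Step 5: 200 μL brought to 1600 μL → factor 1600/200 = 8
Overall dilution factor = 7.7308 × 7.4286 × 15 × 20 × 8 = 1.3783 × 10^5
Stock = 14.5 PFU/mL × 1.3783 × 10^5 = 2.00 × 10^6 PFU/mL

2.00 × 10^6 PFU/mL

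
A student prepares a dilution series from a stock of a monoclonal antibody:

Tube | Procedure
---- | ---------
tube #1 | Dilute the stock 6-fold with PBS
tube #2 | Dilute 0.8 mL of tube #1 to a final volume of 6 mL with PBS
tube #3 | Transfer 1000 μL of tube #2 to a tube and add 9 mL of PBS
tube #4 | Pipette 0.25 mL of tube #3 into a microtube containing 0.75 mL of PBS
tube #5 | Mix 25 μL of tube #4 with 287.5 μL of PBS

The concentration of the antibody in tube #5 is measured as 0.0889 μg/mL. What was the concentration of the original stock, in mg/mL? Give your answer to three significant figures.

Step 1: 6-fold → factor 6
Step 2: 0.8 mL brought to 6 mL → factor 6/0.8 = 7.5
Step 3: 1000 μL + 9 mL = 10000 μL total → factor 10000/1000 = 10
Step 4: 0.25 mL + 0.75 mL = 1 mL total → factor 1/0.25 = 4
Step 5: 25 μL + 287.5 μL = 312.5 μL total → factor 312.5/25 = 12.5
Overall dilution factor = 6 × 7.5 × 10 × 4 × 12.5 = 22500
Stock = 0.0889 μg/mL × 22500 = 2000 μg/mL = 2.00 mg/mL

2.00 mg/mL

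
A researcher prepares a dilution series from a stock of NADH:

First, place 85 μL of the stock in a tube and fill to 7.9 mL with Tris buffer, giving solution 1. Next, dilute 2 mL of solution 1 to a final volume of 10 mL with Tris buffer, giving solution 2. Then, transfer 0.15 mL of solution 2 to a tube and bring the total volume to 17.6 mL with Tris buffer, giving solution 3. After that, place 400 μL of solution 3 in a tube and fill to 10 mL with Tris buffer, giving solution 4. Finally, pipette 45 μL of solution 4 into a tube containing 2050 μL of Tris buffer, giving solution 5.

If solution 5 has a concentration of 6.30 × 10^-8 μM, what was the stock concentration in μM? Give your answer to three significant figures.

4.00 μM

Step 1: 85 μL brought to 7.9 mL → factor 7900/85 = 92.941
Step 2: 2 mL brought to 10 mL → factor 10/2 = 5
Step 3: 0.15 mL brought to 17.6 mL → factor 17.6/0.15 = 117.33
Step 4: 400 μL brought to 10 mL → factor 10000/400 = 25
Step 5: 45 μL + 2050 μL = 2095 μL total → factor 2095/45 = 46.556
Overall dilution factor = 92.941 × 5 × 117.33 × 25 × 46.556 = 6.3462 × 10^7
Stock = 6.30 × 10^-8 μM × 6.3462 × 10^7 = 4.00 μM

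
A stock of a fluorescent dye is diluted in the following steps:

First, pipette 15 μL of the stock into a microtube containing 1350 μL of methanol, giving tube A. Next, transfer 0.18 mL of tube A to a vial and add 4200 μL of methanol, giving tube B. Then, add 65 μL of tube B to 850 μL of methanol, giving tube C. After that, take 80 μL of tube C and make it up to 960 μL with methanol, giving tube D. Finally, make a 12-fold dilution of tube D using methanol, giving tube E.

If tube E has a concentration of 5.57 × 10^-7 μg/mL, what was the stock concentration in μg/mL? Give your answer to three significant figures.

2.50 μg/mL

Step 1: 15 μL + 1350 μL = 1365 μL total → factor 1365/15 = 91
Step 2: 0.18 mL + 4200 μL = 4.38 mL total → factor 4.38/0.18 = 24.333
Step 3: 65 μL + 850 μL = 915 μL total → factor 915/65 = 14.077
Step 4: 80 μL brought to 960 μL → factor 960/80 = 12
Step 5: 12-fold → factor 12
Overall dilution factor = 91 × 24.333 × 14.077 × 12 × 12 = 4.4886 × 10^6
Stock = 5.57 × 10^-7 μg/mL × 4.4886 × 10^6 = 2.50 μg/mL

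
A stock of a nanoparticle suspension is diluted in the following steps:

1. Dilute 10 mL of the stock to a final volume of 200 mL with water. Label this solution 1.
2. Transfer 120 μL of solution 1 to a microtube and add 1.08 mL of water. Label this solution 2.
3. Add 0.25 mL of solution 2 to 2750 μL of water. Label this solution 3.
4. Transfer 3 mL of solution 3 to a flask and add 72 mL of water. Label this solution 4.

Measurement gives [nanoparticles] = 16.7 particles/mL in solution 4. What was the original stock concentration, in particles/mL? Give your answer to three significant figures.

Step 1: 10 mL brought to 200 mL → factor 200/10 = 20
Step 2: 120 μL + 1.08 mL = 1200 μL total → factor 1200/120 = 10
Step 3: 0.25 mL + 2750 μL = 3 mL total → factor 3/0.25 = 12
Step 4: 3 mL + 72 mL = 75 mL total → factor 75/3 = 25
Overall dilution factor = 20 × 10 × 12 × 25 = 60000
Stock = 16.7 particles/mL × 60000 = 1.00 × 10^6 particles/mL

1.00 × 10^6 particles/mL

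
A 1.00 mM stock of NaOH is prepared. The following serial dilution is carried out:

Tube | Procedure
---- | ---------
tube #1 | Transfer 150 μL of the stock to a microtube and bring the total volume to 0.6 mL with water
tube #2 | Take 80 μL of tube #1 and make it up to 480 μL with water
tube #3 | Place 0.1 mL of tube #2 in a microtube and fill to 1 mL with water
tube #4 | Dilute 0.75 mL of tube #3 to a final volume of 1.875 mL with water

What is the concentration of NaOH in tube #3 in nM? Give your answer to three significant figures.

Step 1: 150 μL brought to 0.6 mL → factor 600/150 = 4
Step 2: 80 μL brought to 480 μL → factor 480/80 = 6
Step 3: 0.1 mL brought to 1 mL → factor 1/0.1 = 10
Dilution factor through tube #3 = 4 × 6 × 10 = 240
[tube #3] = 1.00 mM / 240 = 0.004167 mM = 4.17 × 10^3 nM

4.17 × 10^3 nM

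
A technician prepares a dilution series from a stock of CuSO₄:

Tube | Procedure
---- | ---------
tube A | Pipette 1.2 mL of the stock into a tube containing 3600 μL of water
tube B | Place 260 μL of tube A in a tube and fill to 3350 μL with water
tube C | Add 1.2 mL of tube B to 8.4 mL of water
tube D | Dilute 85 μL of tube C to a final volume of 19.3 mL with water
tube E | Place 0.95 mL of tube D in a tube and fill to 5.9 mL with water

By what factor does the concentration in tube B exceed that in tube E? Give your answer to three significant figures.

1.13 × 10^4

Step 1: 1.2 mL + 3600 μL = 4.8 mL total → factor 4.8/1.2 = 4
Step 2: 260 μL brought to 3350 μL → factor 3350/260 = 12.885
Step 3: 1.2 mL + 8.4 mL = 9.6 mL total → factor 9.6/1.2 = 8
Step 4: 85 μL brought to 19.3 mL → factor 19300/85 = 227.06
Step 5: 0.95 mL brought to 5.9 mL → factor 5.9/0.95 = 6.2105
Dilution factor to tube B = 51.538; to tube E = 5.8142 × 10^5
[tube B]/[tube E] = (factor to tube E)/(factor to tube B) = 5.8142 × 10^5/51.538 = 1.13 × 10^4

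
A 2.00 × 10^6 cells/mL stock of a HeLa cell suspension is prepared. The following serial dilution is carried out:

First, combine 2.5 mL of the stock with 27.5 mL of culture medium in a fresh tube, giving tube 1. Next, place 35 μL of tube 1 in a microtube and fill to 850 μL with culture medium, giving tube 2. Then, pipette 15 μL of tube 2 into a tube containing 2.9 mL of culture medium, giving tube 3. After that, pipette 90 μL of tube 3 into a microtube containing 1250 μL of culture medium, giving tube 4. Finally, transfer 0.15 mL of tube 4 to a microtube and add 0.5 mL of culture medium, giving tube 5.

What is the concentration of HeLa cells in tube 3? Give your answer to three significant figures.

35.3 cells/mL

Step 1: 2.5 mL + 27.5 mL = 30 mL total → factor 30/2.5 = 12
Step 2: 35 μL brought to 850 μL → factor 850/35 = 24.286
Step 3: 15 μL + 2.9 mL = 2915 μL total → factor 2915/15 = 194.33
Dilution factor through tube 3 = 12 × 24.286 × 194.33 = 56634
[tube 3] = 2.00 × 10^6 cells/mL / 56634 = 35.3 cells/mL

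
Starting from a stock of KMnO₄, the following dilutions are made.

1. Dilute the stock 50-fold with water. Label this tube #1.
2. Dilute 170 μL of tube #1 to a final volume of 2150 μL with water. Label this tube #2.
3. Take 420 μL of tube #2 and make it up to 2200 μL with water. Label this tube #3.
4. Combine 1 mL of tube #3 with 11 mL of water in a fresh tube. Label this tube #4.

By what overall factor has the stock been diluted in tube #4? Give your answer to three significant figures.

3.97 × 10^4

Step 1: 50-fold → factor 50
Step 2: 170 μL brought to 2150 μL → factor 2150/170 = 12.647
Step 3: 420 μL brought to 2200 μL → factor 2200/420 = 5.2381
Step 4: 1 mL + 11 mL = 12 mL total → factor 12/1 = 12
Overall dilution factor = 50 × 12.647 × 5.2381 × 12 = 39748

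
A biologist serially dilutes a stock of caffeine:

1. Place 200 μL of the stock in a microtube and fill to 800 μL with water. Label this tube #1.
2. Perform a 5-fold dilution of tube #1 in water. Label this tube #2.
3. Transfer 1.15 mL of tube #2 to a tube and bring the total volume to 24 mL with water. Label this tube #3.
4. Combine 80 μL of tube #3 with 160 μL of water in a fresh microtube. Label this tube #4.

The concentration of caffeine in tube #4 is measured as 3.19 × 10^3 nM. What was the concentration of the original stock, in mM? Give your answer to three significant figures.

Step 1: 200 μL brought to 800 μL → factor 800/200 = 4
Step 2: 5-fold → factor 5
Step 3: 1.15 mL brought to 24 mL → factor 24/1.15 = 20.87
Step 4: 80 μL + 160 μL = 240 μL total → factor 240/80 = 3
Overall dilution factor = 4 × 5 × 20.87 × 3 = 1252.2
Stock = 3.19 × 10^3 nM × 1252.2 = 3.994 × 10^6 nM = 3.99 mM

3.99 mM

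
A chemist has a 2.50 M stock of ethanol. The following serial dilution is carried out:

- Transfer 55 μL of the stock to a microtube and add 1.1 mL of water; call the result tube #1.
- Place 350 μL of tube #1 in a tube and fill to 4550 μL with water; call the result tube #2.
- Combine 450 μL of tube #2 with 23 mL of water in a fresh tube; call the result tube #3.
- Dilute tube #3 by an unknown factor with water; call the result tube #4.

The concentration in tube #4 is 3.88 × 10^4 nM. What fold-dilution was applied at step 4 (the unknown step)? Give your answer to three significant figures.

4.53-fold

Step 1: 55 μL + 1.1 mL = 1155 μL total → factor 1155/55 = 21
Step 2: 350 μL brought to 4550 μL → factor 4550/350 = 13
Step 3: 450 μL + 23 mL = 23450 μL total → factor 23450/450 = 52.111
Step 4: unknown factor x
Product of known-step factors = 14226
Overall factor = 2.50 M / (3.88 × 10^4 nM) = 64433
x = 64433 / 14226 = 4.53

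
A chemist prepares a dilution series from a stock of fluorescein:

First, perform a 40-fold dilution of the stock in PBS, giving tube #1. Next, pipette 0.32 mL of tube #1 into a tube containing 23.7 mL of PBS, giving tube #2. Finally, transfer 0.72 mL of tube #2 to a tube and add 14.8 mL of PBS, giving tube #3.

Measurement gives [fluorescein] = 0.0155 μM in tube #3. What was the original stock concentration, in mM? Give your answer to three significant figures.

Step 1: 40-fold → factor 40
Step 2: 0.32 mL + 23.7 mL = 24.02 mL total → factor 24.02/0.32 = 75.062
Step 3: 0.72 mL + 14.8 mL = 15.52 mL total → factor 15.52/0.72 = 21.556
Overall dilution factor = 40 × 75.062 × 21.556 = 64721
Stock = 0.0155 μM × 64721 = 1003 μM = 1.00 mM

1.00 mM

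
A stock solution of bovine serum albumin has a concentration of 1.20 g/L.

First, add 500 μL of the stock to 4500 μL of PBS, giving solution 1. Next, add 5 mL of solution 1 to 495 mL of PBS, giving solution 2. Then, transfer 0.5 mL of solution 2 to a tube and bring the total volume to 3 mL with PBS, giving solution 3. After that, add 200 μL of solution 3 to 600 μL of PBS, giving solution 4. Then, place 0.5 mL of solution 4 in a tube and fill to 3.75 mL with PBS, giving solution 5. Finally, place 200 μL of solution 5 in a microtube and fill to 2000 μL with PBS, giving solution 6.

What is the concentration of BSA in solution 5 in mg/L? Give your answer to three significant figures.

Step 1: 500 μL + 4500 μL = 5000 μL total → factor 5000/500 = 10
Step 2: 5 mL + 495 mL = 500 mL total → factor 500/5 = 100
Step 3: 0.5 mL brought to 3 mL → factor 3/0.5 = 6
Step 4: 200 μL + 600 μL = 800 μL total → factor 800/200 = 4
Step 5: 0.5 mL brought to 3.75 mL → factor 3.75/0.5 = 7.5
Dilution factor through solution 5 = 10 × 100 × 6 × 4 × 7.5 = 1.8 × 10^5
[solution 5] = 1.20 g/L / 1.8 × 10^5 = 6.667 × 10^-6 g/L = 0.00667 mg/L

0.00667 mg/L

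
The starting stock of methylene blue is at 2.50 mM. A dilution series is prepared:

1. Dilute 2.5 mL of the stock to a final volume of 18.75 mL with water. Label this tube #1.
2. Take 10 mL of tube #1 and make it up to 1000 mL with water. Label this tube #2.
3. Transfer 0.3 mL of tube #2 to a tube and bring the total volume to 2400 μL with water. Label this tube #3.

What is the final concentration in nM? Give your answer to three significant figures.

Step 1: 2.5 mL brought to 18.75 mL → factor 18.75/2.5 = 7.5
Step 2: 10 mL brought to 1000 mL → factor 1000/10 = 100
Step 3: 0.3 mL brought to 2400 μL → factor 2.4/0.3 = 8
Overall dilution factor = 7.5 × 100 × 8 = 6000
Final = 2.50 mM / 6000 = 0.0004167 mM = 417 nM

417 nM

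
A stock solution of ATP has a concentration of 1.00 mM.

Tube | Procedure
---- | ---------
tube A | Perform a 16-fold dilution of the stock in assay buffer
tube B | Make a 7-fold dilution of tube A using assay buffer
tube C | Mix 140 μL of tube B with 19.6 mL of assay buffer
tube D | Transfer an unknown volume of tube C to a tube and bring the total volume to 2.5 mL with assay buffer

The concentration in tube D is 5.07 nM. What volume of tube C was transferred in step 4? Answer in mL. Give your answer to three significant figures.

Step 1: 16-fold → factor 16
Step 2: 7-fold → factor 7
Step 3: 140 μL + 19.6 mL = 19740 μL total → factor 19740/140 = 141
Step 4: v brought to 2.5 mL → factor = 2.5 mL/v
Product of known-step factors = 15792
Overall factor = 1.00 mM / (5.07 nM) = 1.9724 × 10^5
Step-4 factor = 1.9724 × 10^5 / 15792 = 12.49
v = 2.5 mL / 12.49 = 0.200 mL

0.200 mL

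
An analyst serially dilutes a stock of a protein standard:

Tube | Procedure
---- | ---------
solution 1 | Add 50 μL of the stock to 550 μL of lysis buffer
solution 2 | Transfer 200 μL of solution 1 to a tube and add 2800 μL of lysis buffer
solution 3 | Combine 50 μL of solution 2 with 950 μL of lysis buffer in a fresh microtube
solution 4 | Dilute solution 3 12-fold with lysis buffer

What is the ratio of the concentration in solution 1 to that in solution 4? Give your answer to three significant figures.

Step 1: 50 μL + 550 μL = 600 μL total → factor 600/50 = 12
Step 2: 200 μL + 2800 μL = 3000 μL total → factor 3000/200 = 15
Step 3: 50 μL + 950 μL = 1000 μL total → factor 1000/50 = 20
Step 4: 12-fold → factor 12
Dilution factor to solution 1 = 12; to solution 4 = 43200
[solution 1]/[solution 4] = (factor to solution 4)/(factor to solution 1) = 43200/12 = 3.60 × 10^3

3.60 × 10^3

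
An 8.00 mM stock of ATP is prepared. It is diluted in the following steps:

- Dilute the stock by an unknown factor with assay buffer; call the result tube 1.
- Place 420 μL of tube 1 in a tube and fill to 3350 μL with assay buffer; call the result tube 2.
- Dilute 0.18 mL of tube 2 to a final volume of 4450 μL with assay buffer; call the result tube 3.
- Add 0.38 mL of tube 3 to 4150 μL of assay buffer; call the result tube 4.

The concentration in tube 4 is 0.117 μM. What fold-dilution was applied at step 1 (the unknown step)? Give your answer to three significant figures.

Step 1: unknown factor x
Step 2: 420 μL brought to 3350 μL → factor 3350/420 = 7.9762
Step 3: 0.18 mL brought to 4450 μL → factor 4.45/0.18 = 24.722
Step 4: 0.38 mL + 4150 μL = 4.53 mL total → factor 4.53/0.38 = 11.921
Product of known-step factors = 2350.7
Overall factor = 8.00 mM / (0.117 μM) = 68376
x = 68376 / 2350.7 = 29.1

29.1-fold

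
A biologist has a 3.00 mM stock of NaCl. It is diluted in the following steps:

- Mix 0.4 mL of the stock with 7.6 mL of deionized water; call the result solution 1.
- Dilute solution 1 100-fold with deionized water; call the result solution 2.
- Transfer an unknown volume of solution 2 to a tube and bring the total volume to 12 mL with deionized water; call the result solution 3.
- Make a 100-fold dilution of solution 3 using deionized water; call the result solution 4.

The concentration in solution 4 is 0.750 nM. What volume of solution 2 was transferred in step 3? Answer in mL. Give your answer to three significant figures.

0.600 mL

Step 1: 0.4 mL + 7.6 mL = 8 mL total → factor 8/0.4 = 20
Step 2: 100-fold → factor 100
Step 3: v brought to 12 mL → factor = 12 mL/v
Step 4: 100-fold → factor 100
Product of known-step factors = 2 × 10^5
Overall factor = 3.00 mM / (0.750 nM) = 4 × 10^6
Step-3 factor = 4 × 10^6 / 2 × 10^5 = 20
v = 12 mL / 20 = 0.600 mL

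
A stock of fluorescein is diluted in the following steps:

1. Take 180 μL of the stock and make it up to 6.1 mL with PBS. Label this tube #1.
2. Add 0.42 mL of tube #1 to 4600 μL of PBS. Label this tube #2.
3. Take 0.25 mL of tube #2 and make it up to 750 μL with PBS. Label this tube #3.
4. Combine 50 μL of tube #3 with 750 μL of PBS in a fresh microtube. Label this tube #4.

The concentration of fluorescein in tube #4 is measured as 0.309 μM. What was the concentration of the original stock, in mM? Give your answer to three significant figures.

6.01 mM

Step 1: 180 μL brought to 6.1 mL → factor 6100/180 = 33.889
Step 2: 0.42 mL + 4600 μL = 5.02 mL total → factor 5.02/0.42 = 11.952
Step 3: 0.25 mL brought to 750 μL → factor 0.75/0.25 = 3
Step 4: 50 μL + 750 μL = 800 μL total → factor 800/50 = 16
Overall dilution factor = 33.889 × 11.952 × 3 × 16 = 19443
Stock = 0.309 μM × 19443 = 6008 μM = 6.01 mM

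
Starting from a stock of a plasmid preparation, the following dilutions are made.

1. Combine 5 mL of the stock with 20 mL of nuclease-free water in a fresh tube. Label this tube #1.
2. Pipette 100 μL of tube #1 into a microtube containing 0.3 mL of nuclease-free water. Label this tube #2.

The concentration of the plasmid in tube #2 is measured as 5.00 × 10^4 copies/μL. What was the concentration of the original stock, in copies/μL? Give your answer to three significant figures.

1.00 × 10^6 copies/μL

Step 1: 5 mL + 20 mL = 25 mL total → factor 25/5 = 5
Step 2: 100 μL + 0.3 mL = 400 μL total → factor 400/100 = 4
Overall dilution factor = 5 × 4 = 20
Stock = 5.00 × 10^4 copies/μL × 20 = 1.00 × 10^6 copies/μL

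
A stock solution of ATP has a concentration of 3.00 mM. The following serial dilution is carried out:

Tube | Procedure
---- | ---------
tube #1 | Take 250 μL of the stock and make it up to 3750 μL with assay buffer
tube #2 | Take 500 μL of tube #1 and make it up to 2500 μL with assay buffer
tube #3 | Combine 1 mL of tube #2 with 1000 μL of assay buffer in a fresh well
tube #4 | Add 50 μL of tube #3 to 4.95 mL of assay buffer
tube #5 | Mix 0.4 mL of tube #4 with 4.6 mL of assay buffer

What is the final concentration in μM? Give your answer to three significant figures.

0.0160 μM

Step 1: 250 μL brought to 3750 μL → factor 3750/250 = 15
Step 2: 500 μL brought to 2500 μL → factor 2500/500 = 5
Step 3: 1 mL + 1000 μL = 2 mL total → factor 2/1 = 2
Step 4: 50 μL + 4.95 mL = 5000 μL total → factor 5000/50 = 100
Step 5: 0.4 mL + 4.6 mL = 5 mL total → factor 5/0.4 = 12.5
Overall dilution factor = 15 × 5 × 2 × 100 × 12.5 = 1.875 × 10^5
Final = 3.00 mM / 1.875 × 10^5 = 1.600 × 10^-5 mM = 0.0160 μM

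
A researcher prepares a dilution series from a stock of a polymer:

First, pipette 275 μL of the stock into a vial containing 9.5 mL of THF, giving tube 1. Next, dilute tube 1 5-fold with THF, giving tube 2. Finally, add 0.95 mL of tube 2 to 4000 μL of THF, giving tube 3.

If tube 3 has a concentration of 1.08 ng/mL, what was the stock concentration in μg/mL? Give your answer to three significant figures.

1.00 μg/mL

Step 1: 275 μL + 9.5 mL = 9775 μL total → factor 9775/275 = 35.545
Step 2: 5-fold → factor 5
Step 3: 0.95 mL + 4000 μL = 4.95 mL total → factor 4.95/0.95 = 5.2105
Overall dilution factor = 35.545 × 5 × 5.2105 = 926.05
Stock = 1.08 ng/mL × 926.05 = 1000 ng/mL = 1.00 μg/mL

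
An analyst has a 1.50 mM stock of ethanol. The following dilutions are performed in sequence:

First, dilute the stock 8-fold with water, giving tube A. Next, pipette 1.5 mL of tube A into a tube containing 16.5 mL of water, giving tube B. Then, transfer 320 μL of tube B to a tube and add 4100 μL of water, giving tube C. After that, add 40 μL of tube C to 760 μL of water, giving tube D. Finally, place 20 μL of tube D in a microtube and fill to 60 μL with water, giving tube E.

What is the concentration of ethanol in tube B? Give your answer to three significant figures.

0.0156 mM

Step 1: 8-fold → factor 8
Step 2: 1.5 mL + 16.5 mL = 18 mL total → factor 18/1.5 = 12
Dilution factor through tube B = 8 × 12 = 96
[tube B] = 1.50 mM / 96 = 0.0156 mM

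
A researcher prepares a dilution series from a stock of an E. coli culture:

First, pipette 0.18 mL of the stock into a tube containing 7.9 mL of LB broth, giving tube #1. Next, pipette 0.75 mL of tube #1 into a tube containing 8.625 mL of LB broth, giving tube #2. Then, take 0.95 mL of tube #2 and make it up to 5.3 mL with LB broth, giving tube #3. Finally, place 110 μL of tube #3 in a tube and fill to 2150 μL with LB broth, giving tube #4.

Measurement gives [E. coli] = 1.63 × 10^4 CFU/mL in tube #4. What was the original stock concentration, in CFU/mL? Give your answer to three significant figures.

9.97 × 10^8 CFU/mL

Step 1: 0.18 mL + 7.9 mL = 8.08 mL total → factor 8.08/0.18 = 44.889
Step 2: 0.75 mL + 8.625 mL = 9.375 mL total → factor 9.375/0.75 = 12.5
Step 3: 0.95 mL brought to 5.3 mL → factor 5.3/0.95 = 5.5789
Step 4: 110 μL brought to 2150 μL → factor 2150/110 = 19.545
Overall dilution factor = 44.889 × 12.5 × 5.5789 × 19.545 = 61185
Stock = 1.63 × 10^4 CFU/mL × 61185 = 9.97 × 10^8 CFU/mL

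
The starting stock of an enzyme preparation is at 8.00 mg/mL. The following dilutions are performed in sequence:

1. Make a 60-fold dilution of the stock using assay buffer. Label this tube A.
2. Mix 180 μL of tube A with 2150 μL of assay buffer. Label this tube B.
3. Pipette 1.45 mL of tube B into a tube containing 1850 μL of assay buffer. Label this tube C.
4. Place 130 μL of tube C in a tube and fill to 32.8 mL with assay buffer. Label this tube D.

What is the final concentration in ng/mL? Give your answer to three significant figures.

Step 1: 60-fold → factor 60
Step 2: 180 μL + 2150 μL = 2330 μL total → factor 2330/180 = 12.944
Step 3: 1.45 mL + 1850 μL = 3.3 mL total → factor 3.3/1.45 = 2.2759
Step 4: 130 μL brought to 32.8 mL → factor 32800/130 = 252.31
Overall dilution factor = 60 × 12.944 × 2.2759 × 252.31 = 4.4598 × 10^5
Final = 8.00 mg/mL / 4.4598 × 10^5 = 1.794 × 10^-5 mg/mL = 17.9 ng/mL

17.9 ng/mL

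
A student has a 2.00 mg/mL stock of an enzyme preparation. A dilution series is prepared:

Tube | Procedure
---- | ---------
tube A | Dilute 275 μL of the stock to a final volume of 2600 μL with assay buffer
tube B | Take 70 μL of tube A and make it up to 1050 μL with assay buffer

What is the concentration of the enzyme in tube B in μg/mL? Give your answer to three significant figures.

Step 1: 275 μL brought to 2600 μL → factor 2600/275 = 9.4545
Step 2: 70 μL brought to 1050 μL → factor 1050/70 = 15
Overall dilution factor = 9.4545 × 15 = 141.82
Final = 2.00 mg/mL / 141.82 = 0.01410 mg/mL = 14.1 μg/mL

14.1 μg/mL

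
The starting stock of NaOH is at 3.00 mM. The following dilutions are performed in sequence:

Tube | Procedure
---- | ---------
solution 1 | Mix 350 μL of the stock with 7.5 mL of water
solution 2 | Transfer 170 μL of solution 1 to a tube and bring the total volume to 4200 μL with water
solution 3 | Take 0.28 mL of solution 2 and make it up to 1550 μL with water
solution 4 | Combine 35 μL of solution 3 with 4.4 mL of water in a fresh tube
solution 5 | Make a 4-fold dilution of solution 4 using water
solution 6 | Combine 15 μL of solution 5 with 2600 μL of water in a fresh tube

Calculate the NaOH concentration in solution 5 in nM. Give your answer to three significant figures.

1.93 nM

Step 1: 350 μL + 7.5 mL = 7850 μL total → factor 7850/350 = 22.429
Step 2: 170 μL brought to 4200 μL → factor 4200/170 = 24.706
Step 3: 0.28 mL brought to 1550 μL → factor 1.55/0.28 = 5.5357
Step 4: 35 μL + 4.4 mL = 4435 μL total → factor 4435/35 = 126.71
Step 5: 4-fold → factor 4
Dilution factor through solution 5 = 22.429 × 24.706 × 5.5357 × 126.71 × 4 = 1.5548 × 10^6
[solution 5] = 3.00 mM / 1.5548 × 10^6 = 1.930 × 10^-6 mM = 1.93 nM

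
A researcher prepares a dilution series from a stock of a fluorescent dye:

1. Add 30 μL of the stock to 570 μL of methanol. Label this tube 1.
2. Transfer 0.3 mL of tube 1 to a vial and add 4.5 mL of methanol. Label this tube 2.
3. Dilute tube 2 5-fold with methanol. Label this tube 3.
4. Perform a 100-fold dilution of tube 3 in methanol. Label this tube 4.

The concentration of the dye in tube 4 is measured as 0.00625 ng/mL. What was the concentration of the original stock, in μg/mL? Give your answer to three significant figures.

1.00 μg/mL

Step 1: 30 μL + 570 μL = 600 μL total → factor 600/30 = 20
Step 2: 0.3 mL + 4.5 mL = 4.8 mL total → factor 4.8/0.3 = 16
Step 3: 5-fold → factor 5
Step 4: 100-fold → factor 100
Overall dilution factor = 20 × 16 × 5 × 100 = 1.6 × 10^5
Stock = 0.00625 ng/mL × 1.6 × 10^5 = 1000 ng/mL = 1.00 μg/mL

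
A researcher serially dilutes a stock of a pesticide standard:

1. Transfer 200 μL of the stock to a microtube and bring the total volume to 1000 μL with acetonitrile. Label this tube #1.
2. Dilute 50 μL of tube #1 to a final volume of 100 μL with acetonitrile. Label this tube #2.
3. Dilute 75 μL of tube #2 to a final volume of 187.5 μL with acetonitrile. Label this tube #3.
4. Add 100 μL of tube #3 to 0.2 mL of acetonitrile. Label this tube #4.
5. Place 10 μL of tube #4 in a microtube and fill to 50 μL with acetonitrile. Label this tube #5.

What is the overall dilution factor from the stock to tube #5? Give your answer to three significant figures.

375

Step 1: 200 μL brought to 1000 μL → factor 1000/200 = 5
Step 2: 50 μL brought to 100 μL → factor 100/50 = 2
Step 3: 75 μL brought to 187.5 μL → factor 187.5/75 = 2.5
Step 4: 100 μL + 0.2 mL = 300 μL total → factor 300/100 = 3
Step 5: 10 μL brought to 50 μL → factor 50/10 = 5
Overall dilution factor = 5 × 2 × 2.5 × 3 × 5 = 375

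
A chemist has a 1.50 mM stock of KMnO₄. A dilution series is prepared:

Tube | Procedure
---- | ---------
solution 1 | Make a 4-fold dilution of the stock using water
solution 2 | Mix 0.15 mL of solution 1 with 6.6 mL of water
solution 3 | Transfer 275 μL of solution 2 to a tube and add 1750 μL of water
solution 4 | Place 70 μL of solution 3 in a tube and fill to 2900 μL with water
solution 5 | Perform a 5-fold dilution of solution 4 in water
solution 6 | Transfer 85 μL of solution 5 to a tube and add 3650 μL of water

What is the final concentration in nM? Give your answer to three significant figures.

0.124 nM

Step 1: 4-fold → factor 4
Step 2: 0.15 mL + 6.6 mL = 6.75 mL total → factor 6.75/0.15 = 45
Step 3: 275 μL + 1750 μL = 2025 μL total → factor 2025/275 = 7.3636
Step 4: 70 μL brought to 2900 μL → factor 2900/70 = 41.429
Step 5: 5-fold → factor 5
Step 6: 85 μL + 3650 μL = 3735 μL total → factor 3735/85 = 43.941
Overall dilution factor = 4 × 45 × 7.3636 × 41.429 × 5 × 43.941 = 1.2064 × 10^7
Final = 1.50 mM / 1.2064 × 10^7 = 1.243 × 10^-7 mM = 0.124 nM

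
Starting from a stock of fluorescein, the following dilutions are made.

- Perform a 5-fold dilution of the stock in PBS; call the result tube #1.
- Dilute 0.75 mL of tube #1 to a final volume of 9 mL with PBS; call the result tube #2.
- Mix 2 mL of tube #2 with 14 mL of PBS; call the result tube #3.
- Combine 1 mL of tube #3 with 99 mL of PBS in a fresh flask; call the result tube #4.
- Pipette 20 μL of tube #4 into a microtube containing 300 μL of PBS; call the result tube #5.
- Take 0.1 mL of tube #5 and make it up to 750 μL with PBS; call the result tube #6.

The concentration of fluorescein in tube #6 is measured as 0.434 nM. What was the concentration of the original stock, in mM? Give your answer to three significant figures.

Step 1: 5-fold → factor 5
Step 2: 0.75 mL brought to 9 mL → factor 9/0.75 = 12
Step 3: 2 mL + 14 mL = 16 mL total → factor 16/2 = 8
Step 4: 1 mL + 99 mL = 100 mL total → factor 100/1 = 100
Step 5: 20 μL + 300 μL = 320 μL total → factor 320/20 = 16
Step 6: 0.1 mL brought to 750 μL → factor 0.75/0.1 = 7.5
Overall dilution factor = 5 × 12 × 8 × 100 × 16 × 7.5 = 5.76 × 10^6
Stock = 0.434 nM × 5.76 × 10^6 = 2.500 × 10^6 nM = 2.50 mM

2.50 mM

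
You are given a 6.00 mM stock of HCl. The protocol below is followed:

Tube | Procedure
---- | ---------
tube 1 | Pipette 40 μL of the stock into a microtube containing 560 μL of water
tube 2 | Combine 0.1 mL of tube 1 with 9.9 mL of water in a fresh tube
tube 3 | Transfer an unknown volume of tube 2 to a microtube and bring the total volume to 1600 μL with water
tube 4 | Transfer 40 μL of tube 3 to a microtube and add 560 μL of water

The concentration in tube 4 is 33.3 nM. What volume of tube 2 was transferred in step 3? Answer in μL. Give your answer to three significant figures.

Step 1: 40 μL + 560 μL = 600 μL total → factor 600/40 = 15
Step 2: 0.1 mL + 9.9 mL = 10 mL total → factor 10/0.1 = 100
Step 3: v brought to 1600 μL → factor = 1600 μL/v
Step 4: 40 μL + 560 μL = 600 μL total → factor 600/40 = 15
Product of known-step factors = 22500
Overall factor = 6.00 mM / (33.3 nM) = 1.8018 × 10^5
Step-3 factor = 1.8018 × 10^5 / 22500 = 8.008
v = 1600 μL / 8.008 = 200 μL

200 μL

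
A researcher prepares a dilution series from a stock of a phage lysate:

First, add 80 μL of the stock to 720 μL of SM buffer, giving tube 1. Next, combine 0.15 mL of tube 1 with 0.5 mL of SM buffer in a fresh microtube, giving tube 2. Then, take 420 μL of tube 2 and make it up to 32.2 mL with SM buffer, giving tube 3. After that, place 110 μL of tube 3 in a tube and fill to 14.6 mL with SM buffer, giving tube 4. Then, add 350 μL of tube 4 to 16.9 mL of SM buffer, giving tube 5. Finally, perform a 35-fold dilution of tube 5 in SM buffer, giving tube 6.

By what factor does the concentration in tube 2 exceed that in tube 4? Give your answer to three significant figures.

Step 1: 80 μL + 720 μL = 800 μL total → factor 800/80 = 10
Step 2: 0.15 mL + 0.5 mL = 0.65 mL total → factor 0.65/0.15 = 4.3333
Step 3: 420 μL brought to 32.2 mL → factor 32200/420 = 76.667
Step 4: 110 μL brought to 14.6 mL → factor 14600/110 = 132.73
Dilution factor to tube 2 = 43.333; to tube 4 = 4.4095 × 10^5
[tube 2]/[tube 4] = (factor to tube 4)/(factor to tube 2) = 4.4095 × 10^5/43.333 = 1.02 × 10^4

1.02 × 10^4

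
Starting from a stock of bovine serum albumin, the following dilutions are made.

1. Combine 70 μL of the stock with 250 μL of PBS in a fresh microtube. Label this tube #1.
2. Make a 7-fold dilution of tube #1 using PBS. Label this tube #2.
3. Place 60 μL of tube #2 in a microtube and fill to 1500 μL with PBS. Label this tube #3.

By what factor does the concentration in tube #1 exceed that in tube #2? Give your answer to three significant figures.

Step 1: 70 μL + 250 μL = 320 μL total → factor 320/70 = 4.5714
Step 2: 7-fold → factor 7
Dilution factor to tube #1 = 4.5714; to tube #2 = 32
[tube #1]/[tube #2] = (factor to tube #2)/(factor to tube #1) = 32/4.5714 = 7.00

7.00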